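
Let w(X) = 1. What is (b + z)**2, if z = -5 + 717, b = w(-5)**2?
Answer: 508369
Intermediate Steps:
b = 1 (b = 1**2 = 1)
z = 712
(b + z)**2 = (1 + 712)**2 = 713**2 = 508369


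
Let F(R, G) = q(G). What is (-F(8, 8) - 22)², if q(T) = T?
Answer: 900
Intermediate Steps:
F(R, G) = G
(-F(8, 8) - 22)² = (-1*8 - 22)² = (-8 - 22)² = (-30)² = 900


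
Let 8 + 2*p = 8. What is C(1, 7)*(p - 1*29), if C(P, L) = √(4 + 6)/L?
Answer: -29*√10/7 ≈ -13.101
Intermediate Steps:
p = 0 (p = -4 + (½)*8 = -4 + 4 = 0)
C(P, L) = √10/L
C(1, 7)*(p - 1*29) = (√10/7)*(0 - 1*29) = (√10*(⅐))*(0 - 29) = (√10/7)*(-29) = -29*√10/7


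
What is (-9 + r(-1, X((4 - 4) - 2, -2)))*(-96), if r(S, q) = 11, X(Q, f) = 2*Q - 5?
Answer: -192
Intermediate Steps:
X(Q, f) = -5 + 2*Q
(-9 + r(-1, X((4 - 4) - 2, -2)))*(-96) = (-9 + 11)*(-96) = 2*(-96) = -192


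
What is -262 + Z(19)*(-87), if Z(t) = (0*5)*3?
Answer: -262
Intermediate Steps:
Z(t) = 0 (Z(t) = 0*3 = 0)
-262 + Z(19)*(-87) = -262 + 0*(-87) = -262 + 0 = -262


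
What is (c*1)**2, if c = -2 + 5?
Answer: 9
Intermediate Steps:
c = 3
(c*1)**2 = (3*1)**2 = 3**2 = 9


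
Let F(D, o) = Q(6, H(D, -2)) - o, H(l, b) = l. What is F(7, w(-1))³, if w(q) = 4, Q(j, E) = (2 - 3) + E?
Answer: 8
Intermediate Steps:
Q(j, E) = -1 + E
F(D, o) = -1 + D - o (F(D, o) = (-1 + D) - o = -1 + D - o)
F(7, w(-1))³ = (-1 + 7 - 1*4)³ = (-1 + 7 - 4)³ = 2³ = 8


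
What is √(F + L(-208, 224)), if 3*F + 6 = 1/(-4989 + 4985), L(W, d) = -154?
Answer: I*√5619/6 ≈ 12.493*I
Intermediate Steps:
F = -25/12 (F = -2 + 1/(3*(-4989 + 4985)) = -2 + (⅓)/(-4) = -2 + (⅓)*(-¼) = -2 - 1/12 = -25/12 ≈ -2.0833)
√(F + L(-208, 224)) = √(-25/12 - 154) = √(-1873/12) = I*√5619/6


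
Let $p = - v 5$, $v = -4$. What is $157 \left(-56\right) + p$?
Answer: $-8772$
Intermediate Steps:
$p = 20$ ($p = \left(-1\right) \left(-4\right) 5 = 4 \cdot 5 = 20$)
$157 \left(-56\right) + p = 157 \left(-56\right) + 20 = -8792 + 20 = -8772$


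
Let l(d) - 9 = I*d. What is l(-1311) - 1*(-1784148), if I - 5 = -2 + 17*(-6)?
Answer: 1913946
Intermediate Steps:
I = -99 (I = 5 + (-2 + 17*(-6)) = 5 + (-2 - 102) = 5 - 104 = -99)
l(d) = 9 - 99*d
l(-1311) - 1*(-1784148) = (9 - 99*(-1311)) - 1*(-1784148) = (9 + 129789) + 1784148 = 129798 + 1784148 = 1913946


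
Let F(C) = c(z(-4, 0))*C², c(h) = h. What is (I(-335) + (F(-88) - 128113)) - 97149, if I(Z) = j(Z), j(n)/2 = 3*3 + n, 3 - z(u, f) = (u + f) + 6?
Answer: -218170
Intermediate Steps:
z(u, f) = -3 - f - u (z(u, f) = 3 - ((u + f) + 6) = 3 - ((f + u) + 6) = 3 - (6 + f + u) = 3 + (-6 - f - u) = -3 - f - u)
j(n) = 18 + 2*n (j(n) = 2*(3*3 + n) = 2*(9 + n) = 18 + 2*n)
F(C) = C² (F(C) = (-3 - 1*0 - 1*(-4))*C² = (-3 + 0 + 4)*C² = 1*C² = C²)
I(Z) = 18 + 2*Z
(I(-335) + (F(-88) - 128113)) - 97149 = ((18 + 2*(-335)) + ((-88)² - 128113)) - 97149 = ((18 - 670) + (7744 - 128113)) - 97149 = (-652 - 120369) - 97149 = -121021 - 97149 = -218170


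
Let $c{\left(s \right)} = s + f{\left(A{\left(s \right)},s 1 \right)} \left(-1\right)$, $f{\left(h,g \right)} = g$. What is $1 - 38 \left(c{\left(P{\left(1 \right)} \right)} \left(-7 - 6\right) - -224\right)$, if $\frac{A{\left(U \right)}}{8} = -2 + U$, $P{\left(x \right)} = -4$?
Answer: $-8511$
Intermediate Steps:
$A{\left(U \right)} = -16 + 8 U$ ($A{\left(U \right)} = 8 \left(-2 + U\right) = -16 + 8 U$)
$c{\left(s \right)} = 0$ ($c{\left(s \right)} = s + s 1 \left(-1\right) = s + s \left(-1\right) = s - s = 0$)
$1 - 38 \left(c{\left(P{\left(1 \right)} \right)} \left(-7 - 6\right) - -224\right) = 1 - 38 \left(0 \left(-7 - 6\right) - -224\right) = 1 - 38 \left(0 \left(-13\right) + 224\right) = 1 - 38 \left(0 + 224\right) = 1 - 8512 = -8511$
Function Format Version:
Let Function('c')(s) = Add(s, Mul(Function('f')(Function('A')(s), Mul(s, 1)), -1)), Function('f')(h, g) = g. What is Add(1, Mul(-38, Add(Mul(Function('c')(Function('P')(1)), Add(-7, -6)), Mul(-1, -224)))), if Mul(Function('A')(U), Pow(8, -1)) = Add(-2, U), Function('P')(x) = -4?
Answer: -8511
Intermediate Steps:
Function('A')(U) = Add(-16, Mul(8, U)) (Function('A')(U) = Mul(8, Add(-2, U)) = Add(-16, Mul(8, U)))
Function('c')(s) = 0 (Function('c')(s) = Add(s, Mul(Mul(s, 1), -1)) = Add(s, Mul(s, -1)) = Add(s, Mul(-1, s)) = 0)
Add(1, Mul(-38, Add(Mul(Function('c')(Function('P')(1)), Add(-7, -6)), Mul(-1, -224)))) = Add(1, Mul(-38, Add(Mul(0, Add(-7, -6)), Mul(-1, -224)))) = Add(1, Mul(-38, Add(Mul(0, -13), 224))) = Add(1, Mul(-38, Add(0, 224))) = Add(1, Mul(-38, 224)) = Add(1, -8512) = -8511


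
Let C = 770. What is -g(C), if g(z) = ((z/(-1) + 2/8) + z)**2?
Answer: -1/16 ≈ -0.062500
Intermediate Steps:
g(z) = 1/16 (g(z) = ((z*(-1) + 2*(1/8)) + z)**2 = ((-z + 1/4) + z)**2 = ((1/4 - z) + z)**2 = (1/4)**2 = 1/16)
-g(C) = -1*1/16 = -1/16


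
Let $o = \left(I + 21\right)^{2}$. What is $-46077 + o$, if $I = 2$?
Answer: $-45548$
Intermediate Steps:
$o = 529$ ($o = \left(2 + 21\right)^{2} = 23^{2} = 529$)
$-46077 + o = -46077 + 529 = -45548$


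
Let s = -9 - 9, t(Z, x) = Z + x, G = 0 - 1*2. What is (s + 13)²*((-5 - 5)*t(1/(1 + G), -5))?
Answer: 1500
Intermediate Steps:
G = -2 (G = 0 - 2 = -2)
s = -18
(s + 13)²*((-5 - 5)*t(1/(1 + G), -5)) = (-18 + 13)²*((-5 - 5)*(1/(1 - 2) - 5)) = (-5)²*(-10*(1/(-1) - 5)) = 25*(-10*(-1 - 5)) = 25*(-10*(-6)) = 25*60 = 1500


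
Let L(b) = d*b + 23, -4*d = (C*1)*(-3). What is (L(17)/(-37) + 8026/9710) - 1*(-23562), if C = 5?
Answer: 16929148719/718540 ≈ 23560.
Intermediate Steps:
d = 15/4 (d = -5*1*(-3)/4 = -5*(-3)/4 = -1/4*(-15) = 15/4 ≈ 3.7500)
L(b) = 23 + 15*b/4 (L(b) = 15*b/4 + 23 = 23 + 15*b/4)
(L(17)/(-37) + 8026/9710) - 1*(-23562) = ((23 + (15/4)*17)/(-37) + 8026/9710) - 1*(-23562) = ((23 + 255/4)*(-1/37) + 8026*(1/9710)) + 23562 = ((347/4)*(-1/37) + 4013/4855) + 23562 = (-347/148 + 4013/4855) + 23562 = -1090761/718540 + 23562 = 16929148719/718540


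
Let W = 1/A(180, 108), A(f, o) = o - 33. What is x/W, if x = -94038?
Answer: -7052850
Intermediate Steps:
A(f, o) = -33 + o
W = 1/75 (W = 1/(-33 + 108) = 1/75 ≈ 0.013333)
x/W = -94038/1/75 = -94038*75 = -7052850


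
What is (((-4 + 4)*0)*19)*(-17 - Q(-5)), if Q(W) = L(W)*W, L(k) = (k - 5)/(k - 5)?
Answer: 0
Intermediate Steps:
L(k) = 1 (L(k) = (-5 + k)/(-5 + k) = 1)
Q(W) = W (Q(W) = 1*W = W)
(((-4 + 4)*0)*19)*(-17 - Q(-5)) = (((-4 + 4)*0)*19)*(-17 - 1*(-5)) = ((0*0)*19)*(-17 + 5) = (0*19)*(-12) = 0*(-12) = 0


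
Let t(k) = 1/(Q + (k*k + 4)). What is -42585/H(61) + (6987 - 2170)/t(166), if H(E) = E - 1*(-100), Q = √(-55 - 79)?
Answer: 21373757135/161 + 4817*I*√134 ≈ 1.3276e+8 + 55761.0*I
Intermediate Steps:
Q = I*√134 (Q = √(-134) = I*√134 ≈ 11.576*I)
H(E) = 100 + E (H(E) = E + 100 = 100 + E)
t(k) = 1/(4 + k² + I*√134) (t(k) = 1/(I*√134 + (k*k + 4)) = 1/(I*√134 + (k² + 4)) = 1/(I*√134 + (4 + k²)) = 1/(4 + k² + I*√134))
-42585/H(61) + (6987 - 2170)/t(166) = -42585/(100 + 61) + (6987 - 2170)/(1/(4 + 166² + I*√134)) = -42585/161 + 4817/(1/(4 + 27556 + I*√134)) = -42585*1/161 + 4817/(1/(27560 + I*√134)) = -42585/161 + 4817*(27560 + I*√134) = -42585/161 + (132756520 + 4817*I*√134) = 21373757135/161 + 4817*I*√134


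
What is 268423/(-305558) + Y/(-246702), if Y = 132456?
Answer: -17782246899/12563628286 ≈ -1.4154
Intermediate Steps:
268423/(-305558) + Y/(-246702) = 268423/(-305558) + 132456/(-246702) = 268423*(-1/305558) + 132456*(-1/246702) = -268423/305558 - 22076/41117 = -17782246899/12563628286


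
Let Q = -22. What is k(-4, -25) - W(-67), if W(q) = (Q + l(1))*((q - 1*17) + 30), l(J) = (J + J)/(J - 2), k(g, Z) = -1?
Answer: -1297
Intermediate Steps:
l(J) = 2*J/(-2 + J) (l(J) = (2*J)/(-2 + J) = 2*J/(-2 + J))
W(q) = -312 - 24*q (W(q) = (-22 + 2*1/(-2 + 1))*((q - 1*17) + 30) = (-22 + 2*1/(-1))*((q - 17) + 30) = (-22 + 2*1*(-1))*((-17 + q) + 30) = (-22 - 2)*(13 + q) = -24*(13 + q) = -312 - 24*q)
k(-4, -25) - W(-67) = -1 - (-312 - 24*(-67)) = -1 - (-312 + 1608) = -1 - 1*1296 = -1 - 1296 = -1297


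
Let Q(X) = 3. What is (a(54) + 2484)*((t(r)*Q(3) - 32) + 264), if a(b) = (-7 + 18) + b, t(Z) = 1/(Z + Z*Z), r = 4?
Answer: 11835007/20 ≈ 5.9175e+5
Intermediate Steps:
t(Z) = 1/(Z + Z**2)
a(b) = 11 + b
(a(54) + 2484)*((t(r)*Q(3) - 32) + 264) = ((11 + 54) + 2484)*(((1/(4*(1 + 4)))*3 - 32) + 264) = (65 + 2484)*((((1/4)/5)*3 - 32) + 264) = 2549*((((1/4)*(1/5))*3 - 32) + 264) = 2549*(((1/20)*3 - 32) + 264) = 2549*((3/20 - 32) + 264) = 2549*(-637/20 + 264) = 2549*(4643/20) = 11835007/20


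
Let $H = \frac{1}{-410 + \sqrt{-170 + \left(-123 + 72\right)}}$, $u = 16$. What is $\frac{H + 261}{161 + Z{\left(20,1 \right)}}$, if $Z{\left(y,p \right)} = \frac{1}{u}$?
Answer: $\frac{702901936}{433763217} - \frac{16 i \sqrt{221}}{433763217} \approx 1.6205 - 5.4836 \cdot 10^{-7} i$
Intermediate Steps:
$Z{\left(y,p \right)} = \frac{1}{16}$
$H = \frac{1}{-410 + i \sqrt{221}}$ ($H = \frac{1}{-410 + \sqrt{-170 - 51}} = \frac{1}{-410 + \sqrt{-221}} = \frac{1}{-410 + i \sqrt{221}} \approx -0.0024358 - 8.832 \cdot 10^{-5} i$)
$\frac{H + 261}{161 + Z{\left(20,1 \right)}} = \frac{\left(- \frac{410}{168321} - \frac{i \sqrt{221}}{168321}\right) + 261}{161 + \frac{1}{16}} = \frac{\frac{43931371}{168321} - \frac{i \sqrt{221}}{168321}}{\frac{2577}{16}} = \left(\frac{43931371}{168321} - \frac{i \sqrt{221}}{168321}\right) \frac{16}{2577} = \frac{702901936}{433763217} - \frac{16 i \sqrt{221}}{433763217}$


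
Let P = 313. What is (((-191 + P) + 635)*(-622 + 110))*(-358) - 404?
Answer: 138754668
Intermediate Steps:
(((-191 + P) + 635)*(-622 + 110))*(-358) - 404 = (((-191 + 313) + 635)*(-622 + 110))*(-358) - 404 = ((122 + 635)*(-512))*(-358) - 404 = (757*(-512))*(-358) - 404 = -387584*(-358) - 404 = 138755072 - 404 = 138754668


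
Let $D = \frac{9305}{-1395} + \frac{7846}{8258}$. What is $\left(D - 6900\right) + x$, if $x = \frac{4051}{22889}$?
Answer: $- \frac{182084823333287}{26367921999} \approx -6905.5$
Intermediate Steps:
$x = \frac{4051}{22889}$ ($x = 4051 \cdot \frac{1}{22889} = \frac{4051}{22889} \approx 0.17698$)
$D = - \frac{6589552}{1151991}$ ($D = 9305 \left(- \frac{1}{1395}\right) + 7846 \cdot \frac{1}{8258} = - \frac{1861}{279} + \frac{3923}{4129} = - \frac{6589552}{1151991} \approx -5.7201$)
$\left(D - 6900\right) + x = \left(- \frac{6589552}{1151991} - 6900\right) + \frac{4051}{22889} = - \frac{7955327452}{1151991} + \frac{4051}{22889} = - \frac{182084823333287}{26367921999}$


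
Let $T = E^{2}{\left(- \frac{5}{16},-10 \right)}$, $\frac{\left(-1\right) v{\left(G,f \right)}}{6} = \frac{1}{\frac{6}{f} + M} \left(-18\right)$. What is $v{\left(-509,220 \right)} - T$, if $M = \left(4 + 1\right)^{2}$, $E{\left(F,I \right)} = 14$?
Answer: $- \frac{527708}{2753} \approx -191.68$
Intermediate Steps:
$M = 25$ ($M = 5^{2} = 25$)
$v{\left(G,f \right)} = \frac{108}{25 + \frac{6}{f}}$ ($v{\left(G,f \right)} = - 6 \frac{1}{\frac{6}{f} + 25} \left(-18\right) = - 6 \frac{1}{25 + \frac{6}{f}} \left(-18\right) = - 6 \left(- \frac{18}{25 + \frac{6}{f}}\right) = \frac{108}{25 + \frac{6}{f}}$)
$T = 196$ ($T = 14^{2} = 196$)
$v{\left(-509,220 \right)} - T = 108 \cdot 220 \frac{1}{6 + 25 \cdot 220} - 196 = 108 \cdot 220 \frac{1}{6 + 5500} - 196 = 108 \cdot 220 \cdot \frac{1}{5506} - 196 = \frac{11880}{2753} - 196 = - \frac{527708}{2753}$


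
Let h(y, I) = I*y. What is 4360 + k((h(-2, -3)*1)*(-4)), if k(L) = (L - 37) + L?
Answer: 4275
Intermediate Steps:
k(L) = -37 + 2*L (k(L) = (-37 + L) + L = -37 + 2*L)
4360 + k((h(-2, -3)*1)*(-4)) = 4360 + (-37 + 2*((-3*(-2)*1)*(-4))) = 4360 + (-37 + 2*((6*1)*(-4))) = 4360 + (-37 + 2*(6*(-4))) = 4360 + (-37 + 2*(-24)) = 4360 + (-37 - 48) = 4360 - 85 = 4275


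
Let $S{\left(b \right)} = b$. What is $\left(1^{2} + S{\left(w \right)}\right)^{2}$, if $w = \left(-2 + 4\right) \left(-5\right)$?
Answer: $81$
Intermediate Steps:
$w = -10$ ($w = 2 \left(-5\right) = -10$)
$\left(1^{2} + S{\left(w \right)}\right)^{2} = \left(1^{2} - 10\right)^{2} = \left(1 - 10\right)^{2} = \left(-9\right)^{2} = 81$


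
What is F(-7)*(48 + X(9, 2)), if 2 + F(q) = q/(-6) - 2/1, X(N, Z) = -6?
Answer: -119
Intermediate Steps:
F(q) = -4 - q/6 (F(q) = -2 + (q/(-6) - 2/1) = -2 + (q*(-1/6) - 2*1) = -2 + (-q/6 - 2) = -2 + (-2 - q/6) = -4 - q/6)
F(-7)*(48 + X(9, 2)) = (-4 - 1/6*(-7))*(48 - 6) = (-4 + 7/6)*42 = -17/6*42 = -119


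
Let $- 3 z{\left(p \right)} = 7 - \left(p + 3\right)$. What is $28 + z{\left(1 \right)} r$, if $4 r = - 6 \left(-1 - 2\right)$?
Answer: $\frac{47}{2} \approx 23.5$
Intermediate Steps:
$z{\left(p \right)} = - \frac{4}{3} + \frac{p}{3}$ ($z{\left(p \right)} = - \frac{7 - \left(p + 3\right)}{3} = - \frac{7 - \left(3 + p\right)}{3} = - \frac{4 - p}{3} = - \frac{4}{3} + \frac{p}{3}$)
$r = \frac{9}{2}$ ($r = \frac{\left(-6\right) \left(-1 - 2\right)}{4} = \frac{\left(-6\right) \left(-3\right)}{4} = \frac{1}{4} \cdot 18 = \frac{9}{2} \approx 4.5$)
$28 + z{\left(1 \right)} r = 28 + \left(- \frac{4}{3} + \frac{1}{3} \cdot 1\right) \frac{9}{2} = 28 + \left(- \frac{4}{3} + \frac{1}{3}\right) \frac{9}{2} = 28 - \frac{9}{2} = \frac{47}{2}$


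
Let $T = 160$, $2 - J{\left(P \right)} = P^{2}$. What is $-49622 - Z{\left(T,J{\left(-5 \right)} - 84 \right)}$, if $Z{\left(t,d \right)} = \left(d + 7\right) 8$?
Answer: $-48822$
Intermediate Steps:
$J{\left(P \right)} = 2 - P^{2}$
$Z{\left(t,d \right)} = 56 + 8 d$ ($Z{\left(t,d \right)} = \left(7 + d\right) 8 = 56 + 8 d$)
$-49622 - Z{\left(T,J{\left(-5 \right)} - 84 \right)} = -49622 - \left(56 + 8 \left(\left(2 - \left(-5\right)^{2}\right) - 84\right)\right) = -49622 - \left(56 + 8 \left(\left(2 - 25\right) - 84\right)\right) = -49622 - \left(56 + 8 \left(-23 - 84\right)\right) = -49622 - \left(56 + 8 \left(-107\right)\right) = -49622 - \left(56 - 856\right) = -49622 - -800 = -49622 + 800 = -48822$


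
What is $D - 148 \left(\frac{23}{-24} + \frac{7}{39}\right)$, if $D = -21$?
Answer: $\frac{2451}{26} \approx 94.269$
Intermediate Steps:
$D - 148 \left(\frac{23}{-24} + \frac{7}{39}\right) = -21 - 148 \left(\frac{23}{-24} + \frac{7}{39}\right) = -21 - 148 \left(23 \left(- \frac{1}{24}\right) + 7 \cdot \frac{1}{39}\right) = -21 - 148 \left(- \frac{23}{24} + \frac{7}{39}\right) = -21 - - \frac{2997}{26} = -21 + \frac{2997}{26} = \frac{2451}{26}$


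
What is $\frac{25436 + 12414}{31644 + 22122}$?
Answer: $\frac{18925}{26883} \approx 0.70398$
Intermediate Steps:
$\frac{25436 + 12414}{31644 + 22122} = \frac{37850}{53766} = 37850 \cdot \frac{1}{53766} = \frac{18925}{26883}$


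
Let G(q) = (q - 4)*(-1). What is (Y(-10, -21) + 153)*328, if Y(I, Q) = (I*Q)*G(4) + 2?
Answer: 50840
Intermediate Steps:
G(q) = 4 - q (G(q) = (-4 + q)*(-1) = 4 - q)
Y(I, Q) = 2 (Y(I, Q) = (I*Q)*(4 - 1*4) + 2 = (I*Q)*(4 - 4) + 2 = (I*Q)*0 + 2 = 0 + 2 = 2)
(Y(-10, -21) + 153)*328 = (2 + 153)*328 = 155*328 = 50840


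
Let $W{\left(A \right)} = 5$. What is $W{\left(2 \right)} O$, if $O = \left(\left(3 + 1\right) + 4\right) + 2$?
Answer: $50$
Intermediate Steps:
$O = 10$ ($O = \left(4 + 4\right) + 2 = 8 + 2 = 10$)
$W{\left(2 \right)} O = 5 \cdot 10 = 50$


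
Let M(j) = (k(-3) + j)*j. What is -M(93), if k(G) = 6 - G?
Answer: -9486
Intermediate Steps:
M(j) = j*(9 + j) (M(j) = ((6 - 1*(-3)) + j)*j = ((6 + 3) + j)*j = (9 + j)*j = j*(9 + j))
-M(93) = -93*(9 + 93) = -93*102 = -1*9486 = -9486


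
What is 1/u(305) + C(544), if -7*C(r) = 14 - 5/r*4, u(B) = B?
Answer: -578243/290360 ≈ -1.9915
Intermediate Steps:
C(r) = -2 + 20/(7*r) (C(r) = -(14 - 5/r*4)/7 = -(14 - 20/r)/7 = -2 + 20/(7*r))
1/u(305) + C(544) = 1/305 + (-2 + (20/7)/544) = 1/305 + (-2 + (20/7)*(1/544)) = 1/305 + (-2 + 5/952) = 1/305 - 1899/952 = -578243/290360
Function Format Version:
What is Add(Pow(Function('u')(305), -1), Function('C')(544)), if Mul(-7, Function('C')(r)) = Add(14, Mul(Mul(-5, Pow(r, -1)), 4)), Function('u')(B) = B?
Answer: Rational(-578243, 290360) ≈ -1.9915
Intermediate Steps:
Function('C')(r) = Add(-2, Mul(Rational(20, 7), Pow(r, -1))) (Function('C')(r) = Mul(Rational(-1, 7), Add(14, Mul(Mul(-5, Pow(r, -1)), 4))) = Mul(Rational(-1, 7), Add(14, Mul(-20, Pow(r, -1)))) = Add(-2, Mul(Rational(20, 7), Pow(r, -1))))
Add(Pow(Function('u')(305), -1), Function('C')(544)) = Add(Pow(305, -1), Add(-2, Mul(Rational(20, 7), Pow(544, -1)))) = Add(Rational(1, 305), Add(-2, Mul(Rational(20, 7), Rational(1, 544)))) = Add(Rational(1, 305), Add(-2, Rational(5, 952))) = Add(Rational(1, 305), Rational(-1899, 952)) = Rational(-578243, 290360)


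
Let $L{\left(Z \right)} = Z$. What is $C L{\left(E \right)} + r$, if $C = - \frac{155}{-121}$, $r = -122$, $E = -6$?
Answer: $- \frac{15692}{121} \approx -129.69$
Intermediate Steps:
$C = \frac{155}{121}$ ($C = \left(-155\right) \left(- \frac{1}{121}\right) = \frac{155}{121} \approx 1.281$)
$C L{\left(E \right)} + r = \frac{155}{121} \left(-6\right) - 122 = - \frac{930}{121} - 122 = - \frac{15692}{121}$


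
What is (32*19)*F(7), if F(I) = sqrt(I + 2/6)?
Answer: 608*sqrt(66)/3 ≈ 1646.5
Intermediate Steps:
F(I) = sqrt(1/3 + I) (F(I) = sqrt(I + 2*(1/6)) = sqrt(I + 1/3) = sqrt(1/3 + I))
(32*19)*F(7) = (32*19)*(sqrt(3 + 9*7)/3) = 608*(sqrt(3 + 63)/3) = 608*(sqrt(66)/3) = 608*sqrt(66)/3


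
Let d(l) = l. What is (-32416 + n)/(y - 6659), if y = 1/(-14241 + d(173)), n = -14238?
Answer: 656328472/93678813 ≈ 7.0062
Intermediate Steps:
y = -1/14068 (y = 1/(-14241 + 173) = 1/(-14068) = -1/14068 ≈ -7.1083e-5)
(-32416 + n)/(y - 6659) = (-32416 - 14238)/(-1/14068 - 6659) = -46654/(-93678813/14068) = -46654*(-14068/93678813) = 656328472/93678813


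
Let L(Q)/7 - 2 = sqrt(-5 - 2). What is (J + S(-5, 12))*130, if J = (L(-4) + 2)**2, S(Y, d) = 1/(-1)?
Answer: -11440 + 29120*I*sqrt(7) ≈ -11440.0 + 77044.0*I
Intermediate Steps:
L(Q) = 14 + 7*I*sqrt(7) (L(Q) = 14 + 7*sqrt(-5 - 2) = 14 + 7*sqrt(-7) = 14 + 7*(I*sqrt(7)) = 14 + 7*I*sqrt(7))
S(Y, d) = -1
J = (16 + 7*I*sqrt(7))**2 (J = ((14 + 7*I*sqrt(7)) + 2)**2 = (16 + 7*I*sqrt(7))**2 ≈ -87.0 + 592.65*I)
(J + S(-5, 12))*130 = ((-87 + 224*I*sqrt(7)) - 1)*130 = (-88 + 224*I*sqrt(7))*130 = -11440 + 29120*I*sqrt(7)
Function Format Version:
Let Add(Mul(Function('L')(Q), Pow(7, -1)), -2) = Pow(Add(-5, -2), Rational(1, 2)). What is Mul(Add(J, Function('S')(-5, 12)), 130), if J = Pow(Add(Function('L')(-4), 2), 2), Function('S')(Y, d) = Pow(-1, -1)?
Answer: Add(-11440, Mul(29120, I, Pow(7, Rational(1, 2)))) ≈ Add(-11440., Mul(77044., I))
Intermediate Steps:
Function('L')(Q) = Add(14, Mul(7, I, Pow(7, Rational(1, 2)))) (Function('L')(Q) = Add(14, Mul(7, Pow(Add(-5, -2), Rational(1, 2)))) = Add(14, Mul(7, Pow(-7, Rational(1, 2)))) = Add(14, Mul(7, Mul(I, Pow(7, Rational(1, 2))))) = Add(14, Mul(7, I, Pow(7, Rational(1, 2)))))
Function('S')(Y, d) = -1
J = Pow(Add(16, Mul(7, I, Pow(7, Rational(1, 2)))), 2) (J = Pow(Add(Add(14, Mul(7, I, Pow(7, Rational(1, 2)))), 2), 2) = Pow(Add(16, Mul(7, I, Pow(7, Rational(1, 2)))), 2) ≈ Add(-87.000, Mul(592.65, I)))
Mul(Add(J, Function('S')(-5, 12)), 130) = Mul(Add(Add(-87, Mul(224, I, Pow(7, Rational(1, 2)))), -1), 130) = Mul(Add(-88, Mul(224, I, Pow(7, Rational(1, 2)))), 130) = Add(-11440, Mul(29120, I, Pow(7, Rational(1, 2))))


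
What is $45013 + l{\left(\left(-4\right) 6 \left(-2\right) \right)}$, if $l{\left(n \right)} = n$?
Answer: $45061$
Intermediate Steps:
$45013 + l{\left(\left(-4\right) 6 \left(-2\right) \right)} = 45013 + \left(-4\right) 6 \left(-2\right) = 45013 - -48 = 45013 + 48 = 45061$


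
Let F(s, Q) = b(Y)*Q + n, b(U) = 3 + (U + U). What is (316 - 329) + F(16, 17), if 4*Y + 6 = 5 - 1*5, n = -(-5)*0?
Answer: -13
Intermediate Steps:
n = 0 (n = -1*0 = 0)
Y = -3/2 (Y = -3/2 + (5 - 1*5)/4 = -3/2 + (5 - 5)/4 = -3/2 + (1/4)*0 = -3/2 + 0 = -3/2 ≈ -1.5000)
b(U) = 3 + 2*U
F(s, Q) = 0 (F(s, Q) = (3 + 2*(-3/2))*Q + 0 = (3 - 3)*Q + 0 = 0*Q + 0 = 0 + 0 = 0)
(316 - 329) + F(16, 17) = (316 - 329) + 0 = -13 + 0 = -13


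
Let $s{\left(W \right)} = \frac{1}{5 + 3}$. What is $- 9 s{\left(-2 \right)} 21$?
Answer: $- \frac{189}{8} \approx -23.625$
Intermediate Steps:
$s{\left(W \right)} = \frac{1}{8}$
$- 9 s{\left(-2 \right)} 21 = \left(-9\right) \frac{1}{8} \cdot 21 = \left(- \frac{9}{8}\right) 21 = - \frac{189}{8}$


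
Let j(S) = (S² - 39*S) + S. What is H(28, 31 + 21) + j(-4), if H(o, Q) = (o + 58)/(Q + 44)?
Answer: 8107/48 ≈ 168.90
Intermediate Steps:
H(o, Q) = (58 + o)/(44 + Q)
j(S) = S² - 38*S
H(28, 31 + 21) + j(-4) = (58 + 28)/(44 + (31 + 21)) - 4*(-38 - 4) = 86/(44 + 52) - 4*(-42) = 86/96 + 168 = (1/96)*86 + 168 = 43/48 + 168 = 8107/48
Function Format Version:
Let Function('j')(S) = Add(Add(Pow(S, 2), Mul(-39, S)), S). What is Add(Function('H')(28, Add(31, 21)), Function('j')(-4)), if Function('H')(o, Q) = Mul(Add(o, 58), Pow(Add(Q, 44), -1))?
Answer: Rational(8107, 48) ≈ 168.90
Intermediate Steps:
Function('H')(o, Q) = Mul(Pow(Add(44, Q), -1), Add(58, o)) (Function('H')(o, Q) = Mul(Add(58, o), Pow(Add(44, Q), -1)) = Mul(Pow(Add(44, Q), -1), Add(58, o)))
Function('j')(S) = Add(Pow(S, 2), Mul(-38, S))
Add(Function('H')(28, Add(31, 21)), Function('j')(-4)) = Add(Mul(Pow(Add(44, Add(31, 21)), -1), Add(58, 28)), Mul(-4, Add(-38, -4))) = Add(Mul(Pow(Add(44, 52), -1), 86), Mul(-4, -42)) = Add(Mul(Pow(96, -1), 86), 168) = Add(Mul(Rational(1, 96), 86), 168) = Add(Rational(43, 48), 168) = Rational(8107, 48)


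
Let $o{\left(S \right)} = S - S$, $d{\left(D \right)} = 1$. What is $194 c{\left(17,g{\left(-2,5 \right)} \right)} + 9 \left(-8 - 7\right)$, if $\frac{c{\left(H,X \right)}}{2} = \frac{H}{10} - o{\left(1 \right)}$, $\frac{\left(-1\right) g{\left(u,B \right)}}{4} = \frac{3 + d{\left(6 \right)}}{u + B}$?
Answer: $\frac{2623}{5} \approx 524.6$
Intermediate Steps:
$o{\left(S \right)} = 0$
$g{\left(u,B \right)} = - \frac{16}{B + u}$ ($g{\left(u,B \right)} = - 4 \frac{3 + 1}{u + B} = - 4 \frac{4}{B + u} = - \frac{16}{B + u}$)
$c{\left(H,X \right)} = \frac{H}{5}$ ($c{\left(H,X \right)} = 2 \left(\frac{H}{10} - 0\right) = 2 \left(H \frac{1}{10} + 0\right) = 2 \left(\frac{H}{10} + 0\right) = 2 \frac{H}{10} = \frac{H}{5}$)
$194 c{\left(17,g{\left(-2,5 \right)} \right)} + 9 \left(-8 - 7\right) = 194 \cdot \frac{1}{5} \cdot 17 + 9 \left(-8 - 7\right) = 194 \cdot \frac{17}{5} + 9 \left(-15\right) = \frac{3298}{5} - 135 = \frac{2623}{5}$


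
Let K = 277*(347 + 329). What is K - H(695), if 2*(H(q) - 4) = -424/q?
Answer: 130137572/695 ≈ 1.8725e+5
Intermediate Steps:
K = 187252 (K = 277*676 = 187252)
H(q) = 4 - 212/q (H(q) = 4 + (-424/q)/2 = 4 - 212/q)
K - H(695) = 187252 - (4 - 212/695) = 187252 - 1*2568/695 = 187252 - 2568/695 = 130137572/695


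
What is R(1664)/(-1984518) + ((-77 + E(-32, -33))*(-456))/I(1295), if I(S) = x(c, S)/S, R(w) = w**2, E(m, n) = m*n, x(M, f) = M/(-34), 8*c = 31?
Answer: 156031129931949952/30760029 ≈ 5.0725e+9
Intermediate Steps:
c = 31/8 (c = (1/8)*31 = 31/8 ≈ 3.8750)
x(M, f) = -M/34 (x(M, f) = M*(-1/34) = -M/34)
I(S) = -31/(272*S) (I(S) = (-1/34*31/8)/S = -31/(272*S))
R(1664)/(-1984518) + ((-77 + E(-32, -33))*(-456))/I(1295) = 1664**2/(-1984518) + ((-77 - 32*(-33))*(-456))/((-31/272/1295)) = 2768896*(-1/1984518) + ((-77 + 1056)*(-456))/((-31/272*1/1295)) = -1384448/992259 + (979*(-456))/(-31/352240) = -1384448/992259 - 446424*(-352240/31) = -1384448/992259 + 157248389760/31 = 156031129931949952/30760029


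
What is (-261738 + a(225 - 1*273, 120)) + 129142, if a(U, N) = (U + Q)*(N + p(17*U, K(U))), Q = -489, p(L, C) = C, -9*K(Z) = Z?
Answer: -199900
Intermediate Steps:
K(Z) = -Z/9
a(U, N) = (-489 + U)*(N - U/9) (a(U, N) = (U - 489)*(N - U/9) = (-489 + U)*(N - U/9))
(-261738 + a(225 - 1*273, 120)) + 129142 = (-261738 + (-489*120 - (225 - 1*273)²/9 + 163*(225 - 1*273)/3 + 120*(225 - 1*273))) + 129142 = (-261738 + (-58680 - (225 - 273)²/9 + 163*(225 - 273)/3 + 120*(225 - 273))) + 129142 = (-261738 + (-58680 - ⅑*(-48)² + (163/3)*(-48) + 120*(-48))) + 129142 = (-261738 + (-58680 - ⅑*2304 - 2608 - 5760)) + 129142 = (-261738 + (-58680 - 256 - 2608 - 5760)) + 129142 = (-261738 - 67304) + 129142 = -329042 + 129142 = -199900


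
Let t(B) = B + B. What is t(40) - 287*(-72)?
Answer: 20744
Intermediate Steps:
t(B) = 2*B
t(40) - 287*(-72) = 2*40 - 287*(-72) = 80 + 20664 = 20744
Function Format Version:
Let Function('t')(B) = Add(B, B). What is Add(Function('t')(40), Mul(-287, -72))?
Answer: 20744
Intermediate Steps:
Function('t')(B) = Mul(2, B)
Add(Function('t')(40), Mul(-287, -72)) = Add(Mul(2, 40), Mul(-287, -72)) = Add(80, 20664) = 20744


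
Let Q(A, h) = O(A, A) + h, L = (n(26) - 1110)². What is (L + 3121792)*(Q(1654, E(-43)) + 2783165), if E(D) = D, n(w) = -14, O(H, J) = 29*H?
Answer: 12414796502784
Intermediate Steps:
L = 1263376 (L = (-14 - 1110)² = (-1124)² = 1263376)
Q(A, h) = h + 29*A (Q(A, h) = 29*A + h = h + 29*A)
(L + 3121792)*(Q(1654, E(-43)) + 2783165) = (1263376 + 3121792)*((-43 + 29*1654) + 2783165) = 4385168*((-43 + 47966) + 2783165) = 4385168*(47923 + 2783165) = 4385168*2831088 = 12414796502784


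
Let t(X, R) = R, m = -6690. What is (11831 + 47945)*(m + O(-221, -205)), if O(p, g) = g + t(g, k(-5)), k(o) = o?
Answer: -412454400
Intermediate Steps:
O(p, g) = -5 + g (O(p, g) = g - 5 = -5 + g)
(11831 + 47945)*(m + O(-221, -205)) = (11831 + 47945)*(-6690 + (-5 - 205)) = 59776*(-6690 - 210) = 59776*(-6900) = -412454400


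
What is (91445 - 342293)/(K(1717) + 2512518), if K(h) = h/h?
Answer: -250848/2512519 ≈ -0.099839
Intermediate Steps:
K(h) = 1
(91445 - 342293)/(K(1717) + 2512518) = (91445 - 342293)/(1 + 2512518) = -250848/2512519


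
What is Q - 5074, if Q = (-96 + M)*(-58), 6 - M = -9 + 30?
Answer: 1364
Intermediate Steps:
M = -15 (M = 6 - (-9 + 30) = 6 - 1*21 = 6 - 21 = -15)
Q = 6438 (Q = (-96 - 15)*(-58) = -111*(-58) = 6438)
Q - 5074 = 6438 - 5074 = 1364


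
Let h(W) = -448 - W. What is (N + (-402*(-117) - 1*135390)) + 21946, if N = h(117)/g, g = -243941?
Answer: -16200121245/243941 ≈ -66410.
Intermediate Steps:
N = 565/243941 (N = (-448 - 1*117)/(-243941) = (-448 - 117)*(-1/243941) = -565*(-1/243941) = 565/243941 ≈ 0.0023161)
(N + (-402*(-117) - 1*135390)) + 21946 = (565/243941 + (-402*(-117) - 1*135390)) + 21946 = (565/243941 + (47034 - 135390)) + 21946 = (565/243941 - 88356) + 21946 = -21553650431/243941 + 21946 = -16200121245/243941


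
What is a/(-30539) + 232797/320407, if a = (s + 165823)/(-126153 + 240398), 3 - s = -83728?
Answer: 812132025571357/1117876971318385 ≈ 0.72649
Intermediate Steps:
s = 83731 (s = 3 - 1*(-83728) = 3 + 83728 = 83731)
a = 249554/114245 (a = (83731 + 165823)/(-126153 + 240398) = 249554/114245 ≈ 2.1844)
a/(-30539) + 232797/320407 = (249554/114245)/(-30539) + 232797/320407 = (249554/114245)*(-1/30539) + 232797*(1/320407) = -249554/3488928055 + 232797/320407 = 812132025571357/1117876971318385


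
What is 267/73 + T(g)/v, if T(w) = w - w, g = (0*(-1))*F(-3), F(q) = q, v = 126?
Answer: 267/73 ≈ 3.6575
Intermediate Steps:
g = 0 (g = (0*(-1))*(-3) = 0*(-3) = 0)
T(w) = 0
267/73 + T(g)/v = 267/73 + 0/126 = 267*(1/73) + 0*(1/126) = 267/73 + 0 = 267/73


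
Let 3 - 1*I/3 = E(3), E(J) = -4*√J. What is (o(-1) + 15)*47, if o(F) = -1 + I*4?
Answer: 2350 + 2256*√3 ≈ 6257.5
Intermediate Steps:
I = 9 + 12*√3 (I = 9 - (-12)*√3 = 9 + 12*√3 ≈ 29.785)
o(F) = 35 + 48*√3 (o(F) = -1 + (9 + 12*√3)*4 = -1 + (36 + 48*√3) = 35 + 48*√3)
(o(-1) + 15)*47 = ((35 + 48*√3) + 15)*47 = (50 + 48*√3)*47 = 2350 + 2256*√3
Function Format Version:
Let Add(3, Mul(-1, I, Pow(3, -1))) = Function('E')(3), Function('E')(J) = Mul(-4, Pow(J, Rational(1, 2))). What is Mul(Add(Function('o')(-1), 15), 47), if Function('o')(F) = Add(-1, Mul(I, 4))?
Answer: Add(2350, Mul(2256, Pow(3, Rational(1, 2)))) ≈ 6257.5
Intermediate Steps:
I = Add(9, Mul(12, Pow(3, Rational(1, 2)))) (I = Add(9, Mul(-3, Mul(-4, Pow(3, Rational(1, 2))))) = Add(9, Mul(12, Pow(3, Rational(1, 2)))) ≈ 29.785)
Function('o')(F) = Add(35, Mul(48, Pow(3, Rational(1, 2)))) (Function('o')(F) = Add(-1, Mul(Add(9, Mul(12, Pow(3, Rational(1, 2)))), 4)) = Add(-1, Add(36, Mul(48, Pow(3, Rational(1, 2))))) = Add(35, Mul(48, Pow(3, Rational(1, 2)))))
Mul(Add(Function('o')(-1), 15), 47) = Mul(Add(Add(35, Mul(48, Pow(3, Rational(1, 2)))), 15), 47) = Mul(Add(50, Mul(48, Pow(3, Rational(1, 2)))), 47) = Add(2350, Mul(2256, Pow(3, Rational(1, 2))))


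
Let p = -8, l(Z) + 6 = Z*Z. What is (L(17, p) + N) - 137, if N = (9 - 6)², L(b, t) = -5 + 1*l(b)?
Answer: 150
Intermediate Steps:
l(Z) = -6 + Z² (l(Z) = -6 + Z*Z = -6 + Z²)
L(b, t) = -11 + b² (L(b, t) = -5 + 1*(-6 + b²) = -5 + (-6 + b²) = -11 + b²)
N = 9 (N = 3² = 9)
(L(17, p) + N) - 137 = ((-11 + 17²) + 9) - 137 = ((-11 + 289) + 9) - 137 = (278 + 9) - 137 = 287 - 137 = 150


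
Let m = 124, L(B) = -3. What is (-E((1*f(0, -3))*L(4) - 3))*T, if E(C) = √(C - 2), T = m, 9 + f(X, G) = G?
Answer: -124*√31 ≈ -690.40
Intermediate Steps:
f(X, G) = -9 + G
T = 124
E(C) = √(-2 + C)
(-E((1*f(0, -3))*L(4) - 3))*T = -√(-2 + ((1*(-9 - 3))*(-3) - 3))*124 = -√(-2 + ((1*(-12))*(-3) - 3))*124 = -√(-2 + (-12*(-3) - 3))*124 = -√(-2 + (36 - 3))*124 = -√(-2 + 33)*124 = -√31*124 = -124*√31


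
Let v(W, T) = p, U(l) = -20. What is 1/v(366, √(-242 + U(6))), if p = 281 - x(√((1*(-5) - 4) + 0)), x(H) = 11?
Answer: 1/270 ≈ 0.0037037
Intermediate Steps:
p = 270 (p = 281 - 1*11 = 281 - 11 = 270)
v(W, T) = 270
1/v(366, √(-242 + U(6))) = 1/270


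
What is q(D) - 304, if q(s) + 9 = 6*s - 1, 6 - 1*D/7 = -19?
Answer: 736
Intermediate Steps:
D = 175 (D = 42 - 7*(-19) = 42 + 133 = 175)
q(s) = -10 + 6*s (q(s) = -9 + (6*s - 1) = -9 + (-1 + 6*s) = -10 + 6*s)
q(D) - 304 = (-10 + 6*175) - 304 = (-10 + 1050) - 304 = 1040 - 304 = 736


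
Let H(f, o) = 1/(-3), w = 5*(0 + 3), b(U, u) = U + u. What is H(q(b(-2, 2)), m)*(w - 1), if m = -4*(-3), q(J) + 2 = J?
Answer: -14/3 ≈ -4.6667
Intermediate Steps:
w = 15 (w = 5*3 = 15)
q(J) = -2 + J
m = 12
H(f, o) = -1/3 (H(f, o) = 1*(-1/3) = -1/3)
H(q(b(-2, 2)), m)*(w - 1) = -(15 - 1)/3 = -1/3*14 = -14/3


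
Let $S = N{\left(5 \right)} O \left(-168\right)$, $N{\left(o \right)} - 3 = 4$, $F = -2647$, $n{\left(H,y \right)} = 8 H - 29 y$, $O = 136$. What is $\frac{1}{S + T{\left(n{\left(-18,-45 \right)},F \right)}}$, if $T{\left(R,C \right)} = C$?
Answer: $- \frac{1}{162583} \approx -6.1507 \cdot 10^{-6}$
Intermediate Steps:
$n{\left(H,y \right)} = - 29 y + 8 H$
$N{\left(o \right)} = 7$ ($N{\left(o \right)} = 3 + 4 = 7$)
$S = -159936$ ($S = 7 \cdot 136 \left(-168\right) = 952 \left(-168\right) = -159936$)
$\frac{1}{S + T{\left(n{\left(-18,-45 \right)},F \right)}} = \frac{1}{-159936 - 2647} = \frac{1}{-162583} = - \frac{1}{162583}$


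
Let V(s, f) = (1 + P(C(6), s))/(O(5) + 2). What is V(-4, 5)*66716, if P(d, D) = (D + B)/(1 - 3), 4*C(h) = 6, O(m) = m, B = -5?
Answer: 366938/7 ≈ 52420.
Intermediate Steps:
C(h) = 3/2 (C(h) = (¼)*6 = 3/2)
P(d, D) = 5/2 - D/2 (P(d, D) = (D - 5)/(1 - 3) = (-5 + D)/(-2) = (-5 + D)*(-½) = 5/2 - D/2)
V(s, f) = ½ - s/14 (V(s, f) = (1 + (5/2 - s/2))/(5 + 2) = (7/2 - s/2)/7 = (7/2 - s/2)*(⅐) = ½ - s/14)
V(-4, 5)*66716 = (½ - 1/14*(-4))*66716 = (½ + 2/7)*66716 = (11/14)*66716 = 366938/7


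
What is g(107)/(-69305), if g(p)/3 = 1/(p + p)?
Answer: -3/14831270 ≈ -2.0228e-7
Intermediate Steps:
g(p) = 3/(2*p) (g(p) = 3/(p + p) = 3/((2*p)) = 3*(1/(2*p)) = 3/(2*p))
g(107)/(-69305) = ((3/2)/107)/(-69305) = ((3/2)*(1/107))*(-1/69305) = (3/214)*(-1/69305) = -3/14831270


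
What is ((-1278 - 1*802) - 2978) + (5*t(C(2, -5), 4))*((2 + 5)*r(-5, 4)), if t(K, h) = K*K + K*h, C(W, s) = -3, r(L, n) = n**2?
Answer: -6738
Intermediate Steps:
t(K, h) = K**2 + K*h
((-1278 - 1*802) - 2978) + (5*t(C(2, -5), 4))*((2 + 5)*r(-5, 4)) = ((-1278 - 1*802) - 2978) + (5*(-3*(-3 + 4)))*((2 + 5)*4**2) = ((-1278 - 802) - 2978) + (5*(-3*1))*(7*16) = (-2080 - 2978) + (5*(-3))*112 = -5058 - 15*112 = -5058 - 1680 = -6738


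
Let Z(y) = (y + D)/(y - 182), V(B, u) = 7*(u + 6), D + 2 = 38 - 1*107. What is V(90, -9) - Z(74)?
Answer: -755/36 ≈ -20.972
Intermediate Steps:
D = -71 (D = -2 + (38 - 1*107) = -2 + (38 - 107) = -2 - 69 = -71)
V(B, u) = 42 + 7*u (V(B, u) = 7*(6 + u) = 42 + 7*u)
Z(y) = (-71 + y)/(-182 + y) (Z(y) = (y - 71)/(y - 182) = (-71 + y)/(-182 + y))
V(90, -9) - Z(74) = (42 + 7*(-9)) - (-71 + 74)/(-182 + 74) = (42 - 63) - 3/(-108) = -21 - (-1)*3/108 = -21 - 1*(-1/36) = -21 + 1/36 = -755/36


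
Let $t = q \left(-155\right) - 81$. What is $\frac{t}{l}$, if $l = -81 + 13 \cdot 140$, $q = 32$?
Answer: $- \frac{5041}{1739} \approx -2.8988$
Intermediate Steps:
$l = 1739$ ($l = -81 + 1820 = 1739$)
$t = -5041$ ($t = 32 \left(-155\right) - 81 = -4960 - 81 = -5041$)
$\frac{t}{l} = - \frac{5041}{1739}$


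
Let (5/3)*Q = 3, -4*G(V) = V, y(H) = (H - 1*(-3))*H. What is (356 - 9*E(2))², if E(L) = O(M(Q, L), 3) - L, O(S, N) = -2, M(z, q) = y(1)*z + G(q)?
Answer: 153664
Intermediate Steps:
y(H) = H*(3 + H) (y(H) = (H + 3)*H = (3 + H)*H = H*(3 + H))
G(V) = -V/4
Q = 9/5 (Q = (⅗)*3 = 9/5 ≈ 1.8000)
M(z, q) = 4*z - q/4 (M(z, q) = (1*(3 + 1))*z - q/4 = (1*4)*z - q/4 = 4*z - q/4)
E(L) = -2 - L
(356 - 9*E(2))² = (356 - 9*(-2 - 1*2))² = (356 - 9*(-2 - 2))² = (356 - 9*(-4))² = (356 + 36)² = 392² = 153664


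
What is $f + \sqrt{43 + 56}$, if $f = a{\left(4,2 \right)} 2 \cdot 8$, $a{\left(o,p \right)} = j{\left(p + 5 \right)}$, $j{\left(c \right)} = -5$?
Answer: $-80 + 3 \sqrt{11} \approx -70.05$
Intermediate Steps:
$a{\left(o,p \right)} = -5$
$f = -80$ ($f = \left(-5\right) 2 \cdot 8 = \left(-10\right) 8 = -80$)
$f + \sqrt{43 + 56} = -80 + \sqrt{43 + 56} = -80 + \sqrt{99} = -80 + 3 \sqrt{11}$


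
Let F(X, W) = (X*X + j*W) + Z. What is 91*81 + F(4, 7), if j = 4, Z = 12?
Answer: 7427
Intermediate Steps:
F(X, W) = 12 + X**2 + 4*W (F(X, W) = (X*X + 4*W) + 12 = (X**2 + 4*W) + 12 = 12 + X**2 + 4*W)
91*81 + F(4, 7) = 91*81 + (12 + 4**2 + 4*7) = 7371 + (12 + 16 + 28) = 7371 + 56 = 7427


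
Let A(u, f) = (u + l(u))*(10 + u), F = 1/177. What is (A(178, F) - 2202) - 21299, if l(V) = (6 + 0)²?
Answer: 16731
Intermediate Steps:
l(V) = 36 (l(V) = 6² = 36)
F = 1/177 ≈ 0.0056497
A(u, f) = (10 + u)*(36 + u) (A(u, f) = (u + 36)*(10 + u) = (36 + u)*(10 + u) = (10 + u)*(36 + u))
(A(178, F) - 2202) - 21299 = ((360 + 178² + 46*178) - 2202) - 21299 = ((360 + 31684 + 8188) - 2202) - 21299 = (40232 - 2202) - 21299 = 38030 - 21299 = 16731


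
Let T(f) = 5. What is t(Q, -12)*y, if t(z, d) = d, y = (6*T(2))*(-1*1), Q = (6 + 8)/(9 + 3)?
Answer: 360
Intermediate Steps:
Q = 7/6 (Q = 14/12 = 14*(1/12) = 7/6 ≈ 1.1667)
y = -30 (y = (6*5)*(-1*1) = 30*(-1) = -30)
t(Q, -12)*y = -12*(-30) = 360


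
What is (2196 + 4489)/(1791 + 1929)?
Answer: 1337/744 ≈ 1.7970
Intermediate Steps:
(2196 + 4489)/(1791 + 1929) = 6685/3720 = 6685*(1/3720) = 1337/744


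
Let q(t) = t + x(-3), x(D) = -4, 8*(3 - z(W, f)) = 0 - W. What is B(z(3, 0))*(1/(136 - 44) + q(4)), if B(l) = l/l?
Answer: 1/92 ≈ 0.010870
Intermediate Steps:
z(W, f) = 3 + W/8 (z(W, f) = 3 - (0 - W)/8 = 3 - (-1)*W/8 = 3 + W/8)
q(t) = -4 + t (q(t) = t - 4 = -4 + t)
B(l) = 1
B(z(3, 0))*(1/(136 - 44) + q(4)) = 1*(1/(136 - 44) + (-4 + 4)) = 1*(1/92 + 0) = 1*(1/92) = 1/92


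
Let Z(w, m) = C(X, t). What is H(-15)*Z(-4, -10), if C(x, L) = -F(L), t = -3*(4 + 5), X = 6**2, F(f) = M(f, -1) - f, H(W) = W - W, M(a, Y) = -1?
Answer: 0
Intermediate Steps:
H(W) = 0
F(f) = -1 - f
X = 36
t = -27 (t = -3*9 = -27)
C(x, L) = 1 + L (C(x, L) = -(-1 - L) = 1 + L)
Z(w, m) = -26 (Z(w, m) = 1 - 27 = -26)
H(-15)*Z(-4, -10) = 0*(-26) = 0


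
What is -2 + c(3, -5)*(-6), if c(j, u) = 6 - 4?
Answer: -14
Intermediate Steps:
c(j, u) = 2
-2 + c(3, -5)*(-6) = -2 + 2*(-6) = -2 - 12 = -14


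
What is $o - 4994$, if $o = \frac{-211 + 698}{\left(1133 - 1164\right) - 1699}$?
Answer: $- \frac{8640107}{1730} \approx -4994.3$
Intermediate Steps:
$o = - \frac{487}{1730}$ ($o = \frac{487}{-31 - 1699} = \frac{487}{-1730} = 487 \left(- \frac{1}{1730}\right) = - \frac{487}{1730} \approx -0.2815$)
$o - 4994 = - \frac{487}{1730} - 4994 = - \frac{8640107}{1730}$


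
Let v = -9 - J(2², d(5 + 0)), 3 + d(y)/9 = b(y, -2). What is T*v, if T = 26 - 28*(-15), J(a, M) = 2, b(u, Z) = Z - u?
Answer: -4906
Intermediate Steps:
d(y) = -45 - 9*y (d(y) = -27 + 9*(-2 - y) = -27 + (-18 - 9*y) = -45 - 9*y)
v = -11 (v = -9 - 1*2 = -9 - 2 = -11)
T = 446 (T = 26 + 420 = 446)
T*v = 446*(-11) = -4906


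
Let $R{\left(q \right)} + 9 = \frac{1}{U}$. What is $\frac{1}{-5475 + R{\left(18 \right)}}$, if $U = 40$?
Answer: $- \frac{40}{219359} \approx -0.00018235$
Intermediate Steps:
$R{\left(q \right)} = - \frac{359}{40}$ ($R{\left(q \right)} = -9 + \frac{1}{40} = - \frac{359}{40}$)
$\frac{1}{-5475 + R{\left(18 \right)}} = \frac{1}{-5475 - \frac{359}{40}} = \frac{1}{- \frac{219359}{40}} = - \frac{40}{219359}$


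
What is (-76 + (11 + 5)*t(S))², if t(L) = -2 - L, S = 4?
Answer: 29584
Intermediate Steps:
(-76 + (11 + 5)*t(S))² = (-76 + (11 + 5)*(-2 - 1*4))² = (-76 + 16*(-2 - 4))² = (-76 + 16*(-6))² = (-76 - 96)² = (-172)² = 29584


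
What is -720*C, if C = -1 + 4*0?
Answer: 720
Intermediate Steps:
C = -1 (C = -1 + 0 = -1)
-720*C = -720*(-1) = 720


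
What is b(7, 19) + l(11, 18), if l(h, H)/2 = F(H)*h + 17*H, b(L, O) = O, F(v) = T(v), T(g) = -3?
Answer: 565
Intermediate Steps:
F(v) = -3
l(h, H) = -6*h + 34*H (l(h, H) = 2*(-3*h + 17*H) = -6*h + 34*H)
b(7, 19) + l(11, 18) = 19 + (-6*11 + 34*18) = 19 + (-66 + 612) = 19 + 546 = 565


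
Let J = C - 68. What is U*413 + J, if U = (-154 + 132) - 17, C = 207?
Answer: -15968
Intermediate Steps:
U = -39 (U = -22 - 17 = -39)
J = 139 (J = 207 - 68 = 139)
U*413 + J = -39*413 + 139 = -16107 + 139 = -15968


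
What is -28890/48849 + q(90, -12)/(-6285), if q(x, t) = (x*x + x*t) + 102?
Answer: -58830692/34112885 ≈ -1.7246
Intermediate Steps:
q(x, t) = 102 + x² + t*x (q(x, t) = (x² + t*x) + 102 = 102 + x² + t*x)
-28890/48849 + q(90, -12)/(-6285) = -28890/48849 + (102 + 90² - 12*90)/(-6285) = -28890*1/48849 + (102 + 8100 - 1080)*(-1/6285) = -9630/16283 + 7122*(-1/6285) = -9630/16283 - 2374/2095 = -58830692/34112885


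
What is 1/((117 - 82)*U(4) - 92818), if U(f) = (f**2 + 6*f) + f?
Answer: -1/91278 ≈ -1.0956e-5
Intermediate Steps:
U(f) = f**2 + 7*f
1/((117 - 82)*U(4) - 92818) = 1/((117 - 82)*(4*(7 + 4)) - 92818) = 1/(35*(4*11) - 92818) = 1/(35*44 - 92818) = 1/(1540 - 92818) = 1/(-91278) = -1/91278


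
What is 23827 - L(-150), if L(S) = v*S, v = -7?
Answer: 22777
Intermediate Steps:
L(S) = -7*S
23827 - L(-150) = 23827 - (-7)*(-150) = 23827 - 1*1050 = 23827 - 1050 = 22777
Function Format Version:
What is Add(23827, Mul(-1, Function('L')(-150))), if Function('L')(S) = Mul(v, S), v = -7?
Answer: 22777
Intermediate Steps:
Function('L')(S) = Mul(-7, S)
Add(23827, Mul(-1, Function('L')(-150))) = Add(23827, Mul(-1, Mul(-7, -150))) = Add(23827, Mul(-1, 1050)) = Add(23827, -1050) = 22777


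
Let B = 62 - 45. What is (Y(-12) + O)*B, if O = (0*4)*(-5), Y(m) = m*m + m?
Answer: 2244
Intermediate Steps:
B = 17
Y(m) = m + m**2 (Y(m) = m**2 + m = m + m**2)
O = 0 (O = 0*(-5) = 0)
(Y(-12) + O)*B = (-12*(1 - 12) + 0)*17 = (-12*(-11) + 0)*17 = (132 + 0)*17 = 132*17 = 2244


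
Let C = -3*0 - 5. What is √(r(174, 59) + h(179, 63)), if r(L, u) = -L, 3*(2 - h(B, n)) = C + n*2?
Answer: 7*I*√39/3 ≈ 14.572*I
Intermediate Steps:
C = -5 (C = 0 - 5 = -5)
h(B, n) = 11/3 - 2*n/3 (h(B, n) = 2 - (-5 + n*2)/3 = 2 - (-5 + 2*n)/3 = 2 + (5/3 - 2*n/3) = 11/3 - 2*n/3)
√(r(174, 59) + h(179, 63)) = √(-1*174 + (11/3 - ⅔*63)) = √(-174 + (11/3 - 42)) = √(-174 - 115/3) = √(-637/3) = 7*I*√39/3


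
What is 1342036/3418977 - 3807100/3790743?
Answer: -240274962544/392741306967 ≈ -0.61179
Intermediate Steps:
1342036/3418977 - 3807100/3790743 = 1342036*(1/3418977) - 3807100*1/3790743 = 1342036/3418977 - 346100/344613 = -240274962544/392741306967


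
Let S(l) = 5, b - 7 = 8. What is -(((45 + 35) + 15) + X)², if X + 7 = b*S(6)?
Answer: -26569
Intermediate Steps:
b = 15 (b = 7 + 8 = 15)
X = 68 (X = -7 + 15*5 = -7 + 75 = 68)
-(((45 + 35) + 15) + X)² = -(((45 + 35) + 15) + 68)² = -((80 + 15) + 68)² = -(95 + 68)² = -1*163² = -1*26569 = -26569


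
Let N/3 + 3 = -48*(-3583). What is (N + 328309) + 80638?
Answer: 924890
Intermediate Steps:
N = 515943 (N = -9 + 3*(-48*(-3583)) = -9 + 3*171984 = -9 + 515952 = 515943)
(N + 328309) + 80638 = (515943 + 328309) + 80638 = 844252 + 80638 = 924890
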